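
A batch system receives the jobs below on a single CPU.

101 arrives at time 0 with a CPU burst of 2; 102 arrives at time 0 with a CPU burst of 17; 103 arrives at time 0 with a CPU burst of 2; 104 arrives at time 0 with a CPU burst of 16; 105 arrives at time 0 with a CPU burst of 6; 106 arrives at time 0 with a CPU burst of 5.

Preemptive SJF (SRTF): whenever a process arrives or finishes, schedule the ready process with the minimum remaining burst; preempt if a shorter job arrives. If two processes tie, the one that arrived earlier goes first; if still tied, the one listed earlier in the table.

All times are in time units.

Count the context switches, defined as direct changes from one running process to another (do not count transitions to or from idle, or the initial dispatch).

5

Schedule: | 101 0-2 | 103 2-4 | 106 4-9 | 105 9-15 | 104 15-31 | 102 31-48 |
Completion: 101=2  102=48  103=4  104=31  105=15  106=9
Turnaround (C−A): 101=2  102=48  103=4  104=31  105=15  106=9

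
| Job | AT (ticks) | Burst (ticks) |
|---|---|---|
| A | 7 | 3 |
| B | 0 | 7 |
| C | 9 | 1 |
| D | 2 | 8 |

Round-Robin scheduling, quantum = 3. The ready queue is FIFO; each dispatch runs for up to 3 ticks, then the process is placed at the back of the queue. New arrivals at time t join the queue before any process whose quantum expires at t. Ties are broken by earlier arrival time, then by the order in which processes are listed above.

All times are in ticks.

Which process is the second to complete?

C

Schedule: | B 0-3 | D 3-6 | B 6-9 | D 9-12 | A 12-15 | C 15-16 | B 16-17 | D 17-19 |
Completion: A=15  B=17  C=16  D=19
Turnaround (C−A): A=8  B=17  C=7  D=17
Finish order: A → C → B → D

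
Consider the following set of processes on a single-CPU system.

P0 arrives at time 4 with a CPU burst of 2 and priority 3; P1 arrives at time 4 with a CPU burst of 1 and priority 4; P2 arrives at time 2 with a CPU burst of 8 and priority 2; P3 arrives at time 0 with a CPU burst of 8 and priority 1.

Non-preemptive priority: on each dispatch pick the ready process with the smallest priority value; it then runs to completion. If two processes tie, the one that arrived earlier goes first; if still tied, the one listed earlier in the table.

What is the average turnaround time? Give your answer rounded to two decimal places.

Timeline: | P3 0-8 | P2 8-16 | P0 16-18 | P1 18-19 |
Completion: P0=18  P1=19  P2=16  P3=8
Turnaround times: P0=14, P1=15, P2=14, P3=8
Average turnaround = (14+15+14+8) / 4 = 51/4 = 12.75

12.75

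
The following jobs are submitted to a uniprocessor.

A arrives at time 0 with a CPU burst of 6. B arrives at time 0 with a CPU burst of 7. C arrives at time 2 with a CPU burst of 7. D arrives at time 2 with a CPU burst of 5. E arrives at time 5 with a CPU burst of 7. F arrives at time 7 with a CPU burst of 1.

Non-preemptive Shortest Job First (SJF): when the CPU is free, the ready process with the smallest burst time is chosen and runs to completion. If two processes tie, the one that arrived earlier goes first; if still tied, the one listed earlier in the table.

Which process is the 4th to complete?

Timeline: | A 0-6 | D 6-11 | F 11-12 | B 12-19 | C 19-26 | E 26-33 |
Completion: A=6  B=19  C=26  D=11  E=33  F=12
Finish order: A → D → F → B → C → E

B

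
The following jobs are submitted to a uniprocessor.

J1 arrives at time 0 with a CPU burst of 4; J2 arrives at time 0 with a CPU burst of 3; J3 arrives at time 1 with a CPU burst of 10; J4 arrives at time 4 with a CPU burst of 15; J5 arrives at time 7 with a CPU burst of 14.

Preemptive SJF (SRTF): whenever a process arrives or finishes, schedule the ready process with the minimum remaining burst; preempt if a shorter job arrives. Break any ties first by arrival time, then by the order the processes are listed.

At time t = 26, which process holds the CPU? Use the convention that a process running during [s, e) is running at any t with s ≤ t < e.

Schedule: | J2 0-3 | J1 3-7 | J3 7-17 | J5 17-31 | J4 31-46 |
Completion: J1=7  J2=3  J3=17  J4=46  J5=31
Turnaround (C−A): J1=7  J2=3  J3=16  J4=42  J5=24

J5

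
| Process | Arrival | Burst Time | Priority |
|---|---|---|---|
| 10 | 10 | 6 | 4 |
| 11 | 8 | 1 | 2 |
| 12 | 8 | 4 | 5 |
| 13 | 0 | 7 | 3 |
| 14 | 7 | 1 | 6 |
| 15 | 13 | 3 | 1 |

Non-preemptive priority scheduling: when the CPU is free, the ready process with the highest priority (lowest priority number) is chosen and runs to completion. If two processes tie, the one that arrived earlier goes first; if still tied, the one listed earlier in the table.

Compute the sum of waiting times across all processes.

Schedule: | 13 0-7 | 14 7-8 | 11 8-9 | 12 9-13 | 15 13-16 | 10 16-22 |
Completion: 10=22  11=9  12=13  13=7  14=8  15=16
Turnaround (C−A): 10=12  11=1  12=5  13=7  14=1  15=3
Waiting = turnaround − burst: 10=6, 11=0, 12=1, 13=0, 14=0, 15=0
Total waiting = 6 + 0 + 1 + 0 + 0 + 0 = 7

7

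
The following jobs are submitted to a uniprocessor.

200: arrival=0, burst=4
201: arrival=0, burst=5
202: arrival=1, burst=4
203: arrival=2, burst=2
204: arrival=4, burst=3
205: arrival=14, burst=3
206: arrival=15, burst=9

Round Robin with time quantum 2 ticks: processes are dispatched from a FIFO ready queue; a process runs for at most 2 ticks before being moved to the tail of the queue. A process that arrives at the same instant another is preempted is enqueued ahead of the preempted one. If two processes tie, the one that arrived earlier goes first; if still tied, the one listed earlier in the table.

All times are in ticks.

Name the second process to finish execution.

200

Timeline: | 200 0-2 | 201 2-4 | 202 4-6 | 203 6-8 | 200 8-10 | 204 10-12 | 201 12-14 | 202 14-16 | 204 16-17 | 205 17-19 | 201 19-20 | 206 20-22 | 205 22-23 | 206 23-30 |
Completion: 200=10  201=20  202=16  203=8  204=17  205=23  206=30
Finish order: 203 → 200 → 202 → 204 → 201 → 205 → 206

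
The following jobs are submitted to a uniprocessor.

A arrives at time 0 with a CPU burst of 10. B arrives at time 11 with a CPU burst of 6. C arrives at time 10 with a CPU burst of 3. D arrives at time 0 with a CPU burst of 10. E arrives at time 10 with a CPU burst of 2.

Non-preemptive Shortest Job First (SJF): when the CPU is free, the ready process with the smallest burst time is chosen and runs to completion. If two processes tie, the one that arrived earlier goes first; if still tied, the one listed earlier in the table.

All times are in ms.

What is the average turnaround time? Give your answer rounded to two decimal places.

Schedule: | A 0-10 | E 10-12 | C 12-15 | B 15-21 | D 21-31 |
Completion: A=10  B=21  C=15  D=31  E=12
Turnaround times: A=10, B=10, C=5, D=31, E=2
Average turnaround = (10+10+5+31+2) / 5 = 58/5 = 11.60

11.60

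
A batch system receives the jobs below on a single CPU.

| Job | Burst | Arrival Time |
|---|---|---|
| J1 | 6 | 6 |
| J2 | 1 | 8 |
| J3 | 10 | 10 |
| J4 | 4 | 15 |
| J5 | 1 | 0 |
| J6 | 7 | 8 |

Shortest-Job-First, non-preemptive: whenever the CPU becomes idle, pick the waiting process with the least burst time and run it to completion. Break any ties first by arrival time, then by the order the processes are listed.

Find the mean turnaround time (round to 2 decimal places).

Schedule: | J5 0-1 | idle 1-6 | J1 6-12 | J2 12-13 | J6 13-20 | J4 20-24 | J3 24-34 |
Completion: J1=12  J2=13  J3=34  J4=24  J5=1  J6=20
Turnaround (C−A): J1=6  J2=5  J3=24  J4=9  J5=1  J6=12
Turnaround times: J1=6, J2=5, J3=24, J4=9, J5=1, J6=12
Average turnaround = (6+5+24+9+1+12) / 6 = 57/6 = 9.50

9.50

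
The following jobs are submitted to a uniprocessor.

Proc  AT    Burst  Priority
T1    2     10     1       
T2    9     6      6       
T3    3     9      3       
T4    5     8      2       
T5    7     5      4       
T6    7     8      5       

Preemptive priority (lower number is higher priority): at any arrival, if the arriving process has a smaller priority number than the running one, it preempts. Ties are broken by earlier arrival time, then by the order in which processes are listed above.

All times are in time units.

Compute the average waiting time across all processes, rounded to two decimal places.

17.67

Timeline: | idle 0-2 | T1 2-12 | T4 12-20 | T3 20-29 | T5 29-34 | T6 34-42 | T2 42-48 |
Completion: T1=12  T2=48  T3=29  T4=20  T5=34  T6=42
Turnaround (C−A): T1=10  T2=39  T3=26  T4=15  T5=27  T6=35
Waiting times: T1=0, T2=33, T3=17, T4=7, T5=22, T6=27
Average waiting = (0+33+17+7+22+27) / 6 = 106/6 = 17.67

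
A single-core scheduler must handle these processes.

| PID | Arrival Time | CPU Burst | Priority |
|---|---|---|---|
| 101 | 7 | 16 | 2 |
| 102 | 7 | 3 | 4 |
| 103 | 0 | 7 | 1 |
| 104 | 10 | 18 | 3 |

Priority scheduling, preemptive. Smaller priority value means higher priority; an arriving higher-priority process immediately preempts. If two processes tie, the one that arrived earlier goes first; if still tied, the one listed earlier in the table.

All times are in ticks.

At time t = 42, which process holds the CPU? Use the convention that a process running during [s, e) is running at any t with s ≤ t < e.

Gantt: | 103 0-7 | 101 7-23 | 104 23-41 | 102 41-44 |
Completion: 101=23  102=44  103=7  104=41
Turnaround (C−A): 101=16  102=37  103=7  104=31

102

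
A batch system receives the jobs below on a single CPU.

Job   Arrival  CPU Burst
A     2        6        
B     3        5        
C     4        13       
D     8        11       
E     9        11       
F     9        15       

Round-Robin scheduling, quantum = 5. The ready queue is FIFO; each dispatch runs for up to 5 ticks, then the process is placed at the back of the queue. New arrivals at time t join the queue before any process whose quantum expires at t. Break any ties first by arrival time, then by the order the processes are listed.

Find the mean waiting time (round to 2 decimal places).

28.00

Timeline: | idle 0-2 | A 2-7 | B 7-12 | C 12-17 | A 17-18 | D 18-23 | E 23-28 | F 28-33 | C 33-38 | D 38-43 | E 43-48 | F 48-53 | C 53-56 | D 56-57 | E 57-58 | F 58-63 |
Completion: A=18  B=12  C=56  D=57  E=58  F=63
Turnaround (C−A): A=16  B=9  C=52  D=49  E=49  F=54
Waiting times: A=10, B=4, C=39, D=38, E=38, F=39
Average waiting = (10+4+39+38+38+39) / 6 = 168/6 = 28.00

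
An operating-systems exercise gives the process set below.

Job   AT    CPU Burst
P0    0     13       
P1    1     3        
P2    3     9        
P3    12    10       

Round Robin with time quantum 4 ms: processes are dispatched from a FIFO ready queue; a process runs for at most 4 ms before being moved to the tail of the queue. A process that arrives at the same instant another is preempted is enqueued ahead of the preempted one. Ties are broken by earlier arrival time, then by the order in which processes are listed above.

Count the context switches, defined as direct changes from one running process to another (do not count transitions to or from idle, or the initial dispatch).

10

Schedule: | P0 0-4 | P1 4-7 | P2 7-11 | P0 11-15 | P2 15-19 | P3 19-23 | P0 23-27 | P2 27-28 | P3 28-32 | P0 32-33 | P3 33-35 |
Completion: P0=33  P1=7  P2=28  P3=35
Turnaround (C−A): P0=33  P1=6  P2=25  P3=23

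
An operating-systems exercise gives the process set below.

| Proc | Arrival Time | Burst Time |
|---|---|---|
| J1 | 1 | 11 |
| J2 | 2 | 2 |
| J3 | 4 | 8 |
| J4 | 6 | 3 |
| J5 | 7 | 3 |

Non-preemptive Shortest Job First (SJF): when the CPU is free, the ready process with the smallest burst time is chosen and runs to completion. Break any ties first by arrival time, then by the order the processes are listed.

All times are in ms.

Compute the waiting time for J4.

Timeline: | idle 0-1 | J1 1-12 | J2 12-14 | J4 14-17 | J5 17-20 | J3 20-28 |
Completion: J1=12  J2=14  J3=28  J4=17  J5=20
Waiting(J4) = turnaround − burst = 11 − 3 = 8

8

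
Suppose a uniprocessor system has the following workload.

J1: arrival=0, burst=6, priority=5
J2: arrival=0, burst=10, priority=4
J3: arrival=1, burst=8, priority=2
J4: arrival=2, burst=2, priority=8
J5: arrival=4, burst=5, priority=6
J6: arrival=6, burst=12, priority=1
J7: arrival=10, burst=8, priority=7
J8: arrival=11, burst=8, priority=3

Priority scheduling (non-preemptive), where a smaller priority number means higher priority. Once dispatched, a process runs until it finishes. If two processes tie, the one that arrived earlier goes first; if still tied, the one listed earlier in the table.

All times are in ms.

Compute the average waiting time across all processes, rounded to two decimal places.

27.00

Schedule: | J2 0-10 | J6 10-22 | J3 22-30 | J8 30-38 | J1 38-44 | J5 44-49 | J7 49-57 | J4 57-59 |
Completion: J1=44  J2=10  J3=30  J4=59  J5=49  J6=22  J7=57  J8=38
Turnaround (C−A): J1=44  J2=10  J3=29  J4=57  J5=45  J6=16  J7=47  J8=27
Waiting times: J1=38, J2=0, J3=21, J4=55, J5=40, J6=4, J7=39, J8=19
Average waiting = (38+0+21+55+40+4+39+19) / 8 = 216/8 = 27.00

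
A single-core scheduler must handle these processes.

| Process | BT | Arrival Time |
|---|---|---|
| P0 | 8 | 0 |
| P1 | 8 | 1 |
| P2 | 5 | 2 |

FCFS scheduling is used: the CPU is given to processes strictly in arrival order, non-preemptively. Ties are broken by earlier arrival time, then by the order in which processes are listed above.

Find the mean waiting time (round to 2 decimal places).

Gantt: | P0 0-8 | P1 8-16 | P2 16-21 |
Completion: P0=8  P1=16  P2=21
Waiting times: P0=0, P1=7, P2=14
Average waiting = (0+7+14) / 3 = 21/3 = 7.00

7.00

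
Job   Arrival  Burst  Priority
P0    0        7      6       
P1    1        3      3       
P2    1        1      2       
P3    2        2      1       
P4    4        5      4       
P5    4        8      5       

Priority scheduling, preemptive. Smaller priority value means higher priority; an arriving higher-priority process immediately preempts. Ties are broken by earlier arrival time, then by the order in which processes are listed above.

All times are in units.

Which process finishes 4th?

Schedule: | P0 0-1 | P2 1-2 | P3 2-4 | P1 4-7 | P4 7-12 | P5 12-20 | P0 20-26 |
Completion: P0=26  P1=7  P2=2  P3=4  P4=12  P5=20
Turnaround (C−A): P0=26  P1=6  P2=1  P3=2  P4=8  P5=16
Finish order: P2 → P3 → P1 → P4 → P5 → P0

P4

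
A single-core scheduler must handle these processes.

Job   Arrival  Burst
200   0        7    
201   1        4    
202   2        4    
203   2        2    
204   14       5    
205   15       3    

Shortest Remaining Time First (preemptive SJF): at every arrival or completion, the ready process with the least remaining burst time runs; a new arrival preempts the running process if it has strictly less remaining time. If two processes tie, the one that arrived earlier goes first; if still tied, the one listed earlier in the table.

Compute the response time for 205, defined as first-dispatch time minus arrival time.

2

Gantt: | 200 0-1 | 201 1-2 | 203 2-4 | 201 4-7 | 202 7-11 | 200 11-17 | 205 17-20 | 204 20-25 |
Completion: 200=17  201=7  202=11  203=4  204=25  205=20
Response(205) = first start − arrival = 17 − 15 = 2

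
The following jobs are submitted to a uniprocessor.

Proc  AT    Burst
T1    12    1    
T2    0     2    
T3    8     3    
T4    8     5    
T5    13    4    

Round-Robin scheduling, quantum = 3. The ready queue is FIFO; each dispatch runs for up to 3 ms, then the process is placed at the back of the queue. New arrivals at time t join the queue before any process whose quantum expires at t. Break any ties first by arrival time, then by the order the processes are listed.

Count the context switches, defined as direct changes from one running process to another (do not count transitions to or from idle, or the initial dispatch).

5

Gantt: | T2 0-2 | idle 2-8 | T3 8-11 | T4 11-14 | T1 14-15 | T5 15-18 | T4 18-20 | T5 20-21 |
Completion: T1=15  T2=2  T3=11  T4=20  T5=21
Turnaround (C−A): T1=3  T2=2  T3=3  T4=12  T5=8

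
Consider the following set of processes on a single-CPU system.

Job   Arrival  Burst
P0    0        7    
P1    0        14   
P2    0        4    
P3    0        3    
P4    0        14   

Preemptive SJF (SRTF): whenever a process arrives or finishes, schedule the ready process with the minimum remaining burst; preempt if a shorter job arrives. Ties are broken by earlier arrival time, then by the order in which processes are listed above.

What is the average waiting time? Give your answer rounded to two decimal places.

10.40

Gantt: | P3 0-3 | P2 3-7 | P0 7-14 | P1 14-28 | P4 28-42 |
Completion: P0=14  P1=28  P2=7  P3=3  P4=42
Turnaround (C−A): P0=14  P1=28  P2=7  P3=3  P4=42
Waiting times: P0=7, P1=14, P2=3, P3=0, P4=28
Average waiting = (7+14+3+0+28) / 5 = 52/5 = 10.40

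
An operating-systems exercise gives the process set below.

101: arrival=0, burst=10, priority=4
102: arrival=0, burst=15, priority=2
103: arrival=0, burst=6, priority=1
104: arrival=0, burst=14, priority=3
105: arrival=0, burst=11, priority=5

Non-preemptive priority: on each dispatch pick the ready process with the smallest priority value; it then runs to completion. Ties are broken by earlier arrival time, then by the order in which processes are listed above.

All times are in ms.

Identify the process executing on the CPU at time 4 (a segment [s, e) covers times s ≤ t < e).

103

Gantt: | 103 0-6 | 102 6-21 | 104 21-35 | 101 35-45 | 105 45-56 |
Completion: 101=45  102=21  103=6  104=35  105=56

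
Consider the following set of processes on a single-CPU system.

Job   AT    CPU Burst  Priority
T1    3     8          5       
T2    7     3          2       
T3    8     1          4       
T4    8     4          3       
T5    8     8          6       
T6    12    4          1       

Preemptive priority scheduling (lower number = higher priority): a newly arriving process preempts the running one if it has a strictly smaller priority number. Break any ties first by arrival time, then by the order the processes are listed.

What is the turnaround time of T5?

23

Gantt: | idle 0-3 | T1 3-7 | T2 7-10 | T4 10-12 | T6 12-16 | T4 16-18 | T3 18-19 | T1 19-23 | T5 23-31 |
Completion: T1=23  T2=10  T3=19  T4=18  T5=31  T6=16
Turnaround(T5) = completion − arrival = 31 − 8 = 23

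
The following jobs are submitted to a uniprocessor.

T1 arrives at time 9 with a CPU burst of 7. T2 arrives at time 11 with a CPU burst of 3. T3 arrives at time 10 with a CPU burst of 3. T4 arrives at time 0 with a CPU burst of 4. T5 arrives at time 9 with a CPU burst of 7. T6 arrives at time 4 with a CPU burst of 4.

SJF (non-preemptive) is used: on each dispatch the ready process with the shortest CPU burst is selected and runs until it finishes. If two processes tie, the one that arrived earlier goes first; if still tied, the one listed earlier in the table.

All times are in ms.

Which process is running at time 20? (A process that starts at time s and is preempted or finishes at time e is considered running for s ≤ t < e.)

Timeline: | T4 0-4 | T6 4-8 | idle 8-9 | T1 9-16 | T3 16-19 | T2 19-22 | T5 22-29 |
Completion: T1=16  T2=22  T3=19  T4=4  T5=29  T6=8
Turnaround (C−A): T1=7  T2=11  T3=9  T4=4  T5=20  T6=4

T2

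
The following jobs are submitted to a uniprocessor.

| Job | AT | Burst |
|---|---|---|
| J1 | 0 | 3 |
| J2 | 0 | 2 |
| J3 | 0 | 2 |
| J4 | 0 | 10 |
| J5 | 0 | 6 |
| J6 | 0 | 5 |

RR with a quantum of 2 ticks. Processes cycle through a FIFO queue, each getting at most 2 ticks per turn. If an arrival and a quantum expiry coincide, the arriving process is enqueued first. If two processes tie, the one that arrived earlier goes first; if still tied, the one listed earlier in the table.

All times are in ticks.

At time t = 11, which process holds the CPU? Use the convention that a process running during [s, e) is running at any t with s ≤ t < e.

J6

Schedule: | J1 0-2 | J2 2-4 | J3 4-6 | J4 6-8 | J5 8-10 | J6 10-12 | J1 12-13 | J4 13-15 | J5 15-17 | J6 17-19 | J4 19-21 | J5 21-23 | J6 23-24 | J4 24-28 |
Completion: J1=13  J2=4  J3=6  J4=28  J5=23  J6=24
Turnaround (C−A): J1=13  J2=4  J3=6  J4=28  J5=23  J6=24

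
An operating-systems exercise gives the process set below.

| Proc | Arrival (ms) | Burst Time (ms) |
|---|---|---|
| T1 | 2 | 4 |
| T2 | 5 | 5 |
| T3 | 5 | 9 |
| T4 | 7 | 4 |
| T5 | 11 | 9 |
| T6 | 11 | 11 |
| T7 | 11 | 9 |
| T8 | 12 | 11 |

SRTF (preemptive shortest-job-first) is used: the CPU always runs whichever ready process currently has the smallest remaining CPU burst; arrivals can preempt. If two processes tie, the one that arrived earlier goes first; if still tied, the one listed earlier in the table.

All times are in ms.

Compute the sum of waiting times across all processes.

122

Schedule: | idle 0-2 | T1 2-6 | T2 6-11 | T4 11-15 | T3 15-24 | T5 24-33 | T7 33-42 | T6 42-53 | T8 53-64 |
Completion: T1=6  T2=11  T3=24  T4=15  T5=33  T6=53  T7=42  T8=64
Waiting = turnaround − burst: T1=0, T2=1, T3=10, T4=4, T5=13, T6=31, T7=22, T8=41
Total waiting = 0 + 1 + 10 + 4 + 13 + 31 + 22 + 41 = 122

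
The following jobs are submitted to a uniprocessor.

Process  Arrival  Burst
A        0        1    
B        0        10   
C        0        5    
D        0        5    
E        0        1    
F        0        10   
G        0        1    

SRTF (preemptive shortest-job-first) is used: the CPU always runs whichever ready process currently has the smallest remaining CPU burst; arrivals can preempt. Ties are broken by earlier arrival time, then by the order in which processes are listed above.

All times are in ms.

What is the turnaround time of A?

Schedule: | A 0-1 | E 1-2 | G 2-3 | C 3-8 | D 8-13 | B 13-23 | F 23-33 |
Completion: A=1  B=23  C=8  D=13  E=2  F=33  G=3
Turnaround (C−A): A=1  B=23  C=8  D=13  E=2  F=33  G=3
Turnaround(A) = completion − arrival = 1 − 0 = 1

1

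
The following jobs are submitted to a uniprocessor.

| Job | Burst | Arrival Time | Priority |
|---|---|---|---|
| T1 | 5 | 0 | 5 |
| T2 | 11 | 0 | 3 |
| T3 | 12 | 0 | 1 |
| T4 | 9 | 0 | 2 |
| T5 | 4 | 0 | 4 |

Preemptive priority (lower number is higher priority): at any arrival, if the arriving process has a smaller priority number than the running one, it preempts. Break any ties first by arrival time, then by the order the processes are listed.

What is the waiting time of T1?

Gantt: | T3 0-12 | T4 12-21 | T2 21-32 | T5 32-36 | T1 36-41 |
Completion: T1=41  T2=32  T3=12  T4=21  T5=36
Turnaround (C−A): T1=41  T2=32  T3=12  T4=21  T5=36
Waiting(T1) = turnaround − burst = 41 − 5 = 36

36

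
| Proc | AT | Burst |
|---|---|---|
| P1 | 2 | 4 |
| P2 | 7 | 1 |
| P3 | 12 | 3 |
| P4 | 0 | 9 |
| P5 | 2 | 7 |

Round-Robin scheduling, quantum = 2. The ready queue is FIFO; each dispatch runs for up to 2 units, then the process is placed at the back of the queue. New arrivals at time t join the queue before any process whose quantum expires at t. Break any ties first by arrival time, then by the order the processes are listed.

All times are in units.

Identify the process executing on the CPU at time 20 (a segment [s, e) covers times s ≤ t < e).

Schedule: | P4 0-2 | P1 2-4 | P5 4-6 | P4 6-8 | P1 8-10 | P5 10-12 | P2 12-13 | P4 13-15 | P3 15-17 | P5 17-19 | P4 19-21 | P3 21-22 | P5 22-23 | P4 23-24 |
Completion: P1=10  P2=13  P3=22  P4=24  P5=23

P4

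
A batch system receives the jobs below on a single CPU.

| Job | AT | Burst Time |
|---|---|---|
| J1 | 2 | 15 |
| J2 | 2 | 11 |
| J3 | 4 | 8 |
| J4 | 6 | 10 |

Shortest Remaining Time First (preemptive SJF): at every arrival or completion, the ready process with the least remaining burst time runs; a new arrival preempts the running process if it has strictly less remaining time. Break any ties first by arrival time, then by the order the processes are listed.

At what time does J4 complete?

31

Schedule: | idle 0-2 | J2 2-4 | J3 4-12 | J2 12-21 | J4 21-31 | J1 31-46 |
Completion: J1=46  J2=21  J3=12  J4=31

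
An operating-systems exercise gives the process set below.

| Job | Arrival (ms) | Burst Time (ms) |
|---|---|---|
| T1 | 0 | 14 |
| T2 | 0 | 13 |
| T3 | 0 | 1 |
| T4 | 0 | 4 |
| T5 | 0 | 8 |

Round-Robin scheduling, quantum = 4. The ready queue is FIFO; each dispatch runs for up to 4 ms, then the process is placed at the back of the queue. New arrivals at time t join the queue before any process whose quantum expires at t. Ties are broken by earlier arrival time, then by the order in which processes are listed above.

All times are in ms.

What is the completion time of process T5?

Schedule: | T1 0-4 | T2 4-8 | T3 8-9 | T4 9-13 | T5 13-17 | T1 17-21 | T2 21-25 | T5 25-29 | T1 29-33 | T2 33-37 | T1 37-39 | T2 39-40 |
Completion: T1=39  T2=40  T3=9  T4=13  T5=29
Turnaround (C−A): T1=39  T2=40  T3=9  T4=13  T5=29

29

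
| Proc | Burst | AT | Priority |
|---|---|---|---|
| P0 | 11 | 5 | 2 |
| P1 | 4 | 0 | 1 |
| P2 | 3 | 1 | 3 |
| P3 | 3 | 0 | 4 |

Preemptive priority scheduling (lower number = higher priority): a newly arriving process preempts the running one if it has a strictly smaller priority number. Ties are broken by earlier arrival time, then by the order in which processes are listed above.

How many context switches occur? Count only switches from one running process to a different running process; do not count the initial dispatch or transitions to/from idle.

4

Timeline: | P1 0-4 | P2 4-5 | P0 5-16 | P2 16-18 | P3 18-21 |
Completion: P0=16  P1=4  P2=18  P3=21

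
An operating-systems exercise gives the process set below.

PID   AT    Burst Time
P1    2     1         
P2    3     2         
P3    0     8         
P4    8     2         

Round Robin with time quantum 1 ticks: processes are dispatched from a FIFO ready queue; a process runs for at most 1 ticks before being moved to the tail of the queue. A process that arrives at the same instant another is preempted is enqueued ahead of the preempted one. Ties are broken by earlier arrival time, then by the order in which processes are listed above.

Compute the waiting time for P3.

Schedule: | P3 0-2 | P1 2-3 | P3 3-4 | P2 4-5 | P3 5-6 | P2 6-7 | P3 7-8 | P4 8-9 | P3 9-10 | P4 10-11 | P3 11-13 |
Completion: P1=3  P2=7  P3=13  P4=11
Turnaround (C−A): P1=1  P2=4  P3=13  P4=3
Waiting(P3) = turnaround − burst = 13 − 8 = 5

5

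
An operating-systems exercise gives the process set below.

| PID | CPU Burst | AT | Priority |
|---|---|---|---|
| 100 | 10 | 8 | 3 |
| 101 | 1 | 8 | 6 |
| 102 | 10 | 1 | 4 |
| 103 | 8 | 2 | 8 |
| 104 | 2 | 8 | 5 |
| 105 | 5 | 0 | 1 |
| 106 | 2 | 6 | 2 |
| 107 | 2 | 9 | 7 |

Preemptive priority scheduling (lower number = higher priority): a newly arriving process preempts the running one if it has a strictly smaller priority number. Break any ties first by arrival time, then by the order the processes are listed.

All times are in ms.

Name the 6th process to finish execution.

101

Schedule: | 105 0-5 | 102 5-6 | 106 6-8 | 100 8-18 | 102 18-27 | 104 27-29 | 101 29-30 | 107 30-32 | 103 32-40 |
Completion: 100=18  101=30  102=27  103=40  104=29  105=5  106=8  107=32
Turnaround (C−A): 100=10  101=22  102=26  103=38  104=21  105=5  106=2  107=23
Finish order: 105 → 106 → 100 → 102 → 104 → 101 → 107 → 103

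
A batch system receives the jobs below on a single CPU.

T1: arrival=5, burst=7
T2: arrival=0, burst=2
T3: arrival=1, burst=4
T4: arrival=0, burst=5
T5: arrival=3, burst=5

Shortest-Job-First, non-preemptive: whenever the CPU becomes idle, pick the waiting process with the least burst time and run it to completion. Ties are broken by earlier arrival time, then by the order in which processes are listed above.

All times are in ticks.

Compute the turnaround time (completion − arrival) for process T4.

11

Gantt: | T2 0-2 | T3 2-6 | T4 6-11 | T5 11-16 | T1 16-23 |
Completion: T1=23  T2=2  T3=6  T4=11  T5=16
Turnaround(T4) = completion − arrival = 11 − 0 = 11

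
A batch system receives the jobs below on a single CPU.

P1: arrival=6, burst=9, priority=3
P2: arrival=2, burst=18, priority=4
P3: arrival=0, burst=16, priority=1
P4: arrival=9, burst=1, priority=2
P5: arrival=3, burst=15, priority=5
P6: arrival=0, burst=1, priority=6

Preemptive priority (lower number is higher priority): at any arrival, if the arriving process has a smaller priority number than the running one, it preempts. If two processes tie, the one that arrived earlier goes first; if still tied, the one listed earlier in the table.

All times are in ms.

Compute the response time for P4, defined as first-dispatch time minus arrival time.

Schedule: | P3 0-16 | P4 16-17 | P1 17-26 | P2 26-44 | P5 44-59 | P6 59-60 |
Completion: P1=26  P2=44  P3=16  P4=17  P5=59  P6=60
Turnaround (C−A): P1=20  P2=42  P3=16  P4=8  P5=56  P6=60
Response(P4) = first start − arrival = 16 − 9 = 7

7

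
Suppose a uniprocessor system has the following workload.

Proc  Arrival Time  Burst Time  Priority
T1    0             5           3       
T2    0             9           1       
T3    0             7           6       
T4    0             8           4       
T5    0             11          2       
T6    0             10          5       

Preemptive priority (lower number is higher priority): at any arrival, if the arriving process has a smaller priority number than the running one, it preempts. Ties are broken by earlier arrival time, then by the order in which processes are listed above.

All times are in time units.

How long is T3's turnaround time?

50

Schedule: | T2 0-9 | T5 9-20 | T1 20-25 | T4 25-33 | T6 33-43 | T3 43-50 |
Completion: T1=25  T2=9  T3=50  T4=33  T5=20  T6=43
Turnaround(T3) = completion − arrival = 50 − 0 = 50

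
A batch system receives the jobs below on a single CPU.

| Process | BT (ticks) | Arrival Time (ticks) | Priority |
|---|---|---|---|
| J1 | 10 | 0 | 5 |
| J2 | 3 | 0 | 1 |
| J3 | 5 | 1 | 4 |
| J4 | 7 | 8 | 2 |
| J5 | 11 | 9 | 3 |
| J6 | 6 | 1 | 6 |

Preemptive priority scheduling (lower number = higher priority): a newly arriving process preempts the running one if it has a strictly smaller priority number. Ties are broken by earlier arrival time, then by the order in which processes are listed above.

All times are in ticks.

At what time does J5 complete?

26

Timeline: | J2 0-3 | J3 3-8 | J4 8-15 | J5 15-26 | J1 26-36 | J6 36-42 |
Completion: J1=36  J2=3  J3=8  J4=15  J5=26  J6=42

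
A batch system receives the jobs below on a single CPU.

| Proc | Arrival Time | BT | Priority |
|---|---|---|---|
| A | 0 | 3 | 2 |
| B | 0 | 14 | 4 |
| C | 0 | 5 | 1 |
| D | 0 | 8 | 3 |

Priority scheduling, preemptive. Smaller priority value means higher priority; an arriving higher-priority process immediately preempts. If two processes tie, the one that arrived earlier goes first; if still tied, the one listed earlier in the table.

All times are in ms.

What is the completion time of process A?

Gantt: | C 0-5 | A 5-8 | D 8-16 | B 16-30 |
Completion: A=8  B=30  C=5  D=16
Turnaround (C−A): A=8  B=30  C=5  D=16

8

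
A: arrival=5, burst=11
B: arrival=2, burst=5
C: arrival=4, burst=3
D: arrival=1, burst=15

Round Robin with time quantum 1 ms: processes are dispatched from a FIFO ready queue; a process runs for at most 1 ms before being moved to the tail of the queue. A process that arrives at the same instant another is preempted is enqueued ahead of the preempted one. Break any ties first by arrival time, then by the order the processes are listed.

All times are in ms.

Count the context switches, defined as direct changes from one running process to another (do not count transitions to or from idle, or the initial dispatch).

32

Gantt: | idle 0-1 | D 1-2 | B 2-3 | D 3-4 | B 4-5 | C 5-6 | D 6-7 | A 7-8 | B 8-9 | C 9-10 | D 10-11 | A 11-12 | B 12-13 | C 13-14 | D 14-15 | A 15-16 | B 16-17 | D 17-18 | A 18-19 | D 19-20 | A 20-21 | D 21-22 | A 22-23 | D 23-24 | A 24-25 | D 25-26 | A 26-27 | D 27-28 | A 28-29 | D 29-30 | A 30-31 | D 31-32 | A 32-33 | D 33-35 |
Completion: A=33  B=17  C=14  D=35
Turnaround (C−A): A=28  B=15  C=10  D=34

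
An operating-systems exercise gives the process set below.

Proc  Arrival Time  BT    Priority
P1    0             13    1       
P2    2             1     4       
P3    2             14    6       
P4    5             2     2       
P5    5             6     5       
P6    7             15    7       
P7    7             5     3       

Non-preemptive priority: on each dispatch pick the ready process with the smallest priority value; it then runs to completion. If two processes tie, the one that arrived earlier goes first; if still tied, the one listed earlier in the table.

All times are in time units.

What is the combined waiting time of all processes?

109

Gantt: | P1 0-13 | P4 13-15 | P7 15-20 | P2 20-21 | P5 21-27 | P3 27-41 | P6 41-56 |
Completion: P1=13  P2=21  P3=41  P4=15  P5=27  P6=56  P7=20
Waiting = turnaround − burst: P1=0, P2=18, P3=25, P4=8, P5=16, P6=34, P7=8
Total waiting = 0 + 18 + 25 + 8 + 16 + 34 + 8 = 109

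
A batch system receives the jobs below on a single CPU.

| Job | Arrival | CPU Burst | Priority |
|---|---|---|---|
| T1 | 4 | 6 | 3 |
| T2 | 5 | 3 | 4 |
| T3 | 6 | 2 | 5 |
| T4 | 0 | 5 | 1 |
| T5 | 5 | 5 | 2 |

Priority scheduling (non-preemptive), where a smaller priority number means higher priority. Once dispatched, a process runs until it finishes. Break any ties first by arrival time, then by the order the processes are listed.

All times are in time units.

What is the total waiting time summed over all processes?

30

Gantt: | T4 0-5 | T5 5-10 | T1 10-16 | T2 16-19 | T3 19-21 |
Completion: T1=16  T2=19  T3=21  T4=5  T5=10
Turnaround (C−A): T1=12  T2=14  T3=15  T4=5  T5=5
Waiting = turnaround − burst: T1=6, T2=11, T3=13, T4=0, T5=0
Total waiting = 6 + 11 + 13 + 0 + 0 = 30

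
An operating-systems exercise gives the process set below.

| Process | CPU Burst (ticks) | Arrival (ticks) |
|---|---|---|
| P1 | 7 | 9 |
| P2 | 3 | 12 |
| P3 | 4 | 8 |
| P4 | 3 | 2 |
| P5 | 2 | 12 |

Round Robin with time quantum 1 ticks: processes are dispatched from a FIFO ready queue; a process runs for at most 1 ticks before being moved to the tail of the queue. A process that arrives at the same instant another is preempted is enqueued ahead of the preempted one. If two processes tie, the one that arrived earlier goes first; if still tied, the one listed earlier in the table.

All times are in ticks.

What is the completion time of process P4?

Timeline: | idle 0-2 | P4 2-5 | idle 5-8 | P3 8-9 | P1 9-10 | P3 10-11 | P1 11-12 | P3 12-13 | P2 13-14 | P5 14-15 | P1 15-16 | P3 16-17 | P2 17-18 | P5 18-19 | P1 19-20 | P2 20-21 | P1 21-24 |
Completion: P1=24  P2=21  P3=17  P4=5  P5=19
Turnaround (C−A): P1=15  P2=9  P3=9  P4=3  P5=7

5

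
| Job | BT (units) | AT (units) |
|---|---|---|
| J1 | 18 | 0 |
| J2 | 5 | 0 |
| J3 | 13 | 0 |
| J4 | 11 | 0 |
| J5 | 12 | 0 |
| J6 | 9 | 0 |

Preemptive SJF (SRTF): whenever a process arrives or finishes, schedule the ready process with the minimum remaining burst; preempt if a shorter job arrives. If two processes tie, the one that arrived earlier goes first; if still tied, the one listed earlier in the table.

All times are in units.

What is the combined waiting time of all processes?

131

Timeline: | J2 0-5 | J6 5-14 | J4 14-25 | J5 25-37 | J3 37-50 | J1 50-68 |
Completion: J1=68  J2=5  J3=50  J4=25  J5=37  J6=14
Turnaround (C−A): J1=68  J2=5  J3=50  J4=25  J5=37  J6=14
Waiting = turnaround − burst: J1=50, J2=0, J3=37, J4=14, J5=25, J6=5
Total waiting = 50 + 0 + 37 + 14 + 25 + 5 = 131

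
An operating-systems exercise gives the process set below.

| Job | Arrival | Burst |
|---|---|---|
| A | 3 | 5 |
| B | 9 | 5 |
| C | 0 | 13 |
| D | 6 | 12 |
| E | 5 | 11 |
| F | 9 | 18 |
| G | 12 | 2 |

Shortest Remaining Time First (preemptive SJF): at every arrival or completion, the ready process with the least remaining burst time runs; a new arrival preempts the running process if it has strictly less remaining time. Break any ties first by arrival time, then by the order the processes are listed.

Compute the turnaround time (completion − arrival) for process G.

4

Gantt: | C 0-3 | A 3-8 | C 8-9 | B 9-14 | G 14-16 | C 16-25 | E 25-36 | D 36-48 | F 48-66 |
Completion: A=8  B=14  C=25  D=48  E=36  F=66  G=16
Turnaround (C−A): A=5  B=5  C=25  D=42  E=31  F=57  G=4
Turnaround(G) = completion − arrival = 16 − 12 = 4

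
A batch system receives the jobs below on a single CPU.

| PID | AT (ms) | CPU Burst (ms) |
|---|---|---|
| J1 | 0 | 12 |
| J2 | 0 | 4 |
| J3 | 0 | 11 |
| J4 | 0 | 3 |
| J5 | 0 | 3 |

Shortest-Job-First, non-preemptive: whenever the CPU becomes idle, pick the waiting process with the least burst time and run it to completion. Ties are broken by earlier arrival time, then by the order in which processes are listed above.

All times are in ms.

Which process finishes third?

Schedule: | J4 0-3 | J5 3-6 | J2 6-10 | J3 10-21 | J1 21-33 |
Completion: J1=33  J2=10  J3=21  J4=3  J5=6
Turnaround (C−A): J1=33  J2=10  J3=21  J4=3  J5=6
Finish order: J4 → J5 → J2 → J3 → J1

J2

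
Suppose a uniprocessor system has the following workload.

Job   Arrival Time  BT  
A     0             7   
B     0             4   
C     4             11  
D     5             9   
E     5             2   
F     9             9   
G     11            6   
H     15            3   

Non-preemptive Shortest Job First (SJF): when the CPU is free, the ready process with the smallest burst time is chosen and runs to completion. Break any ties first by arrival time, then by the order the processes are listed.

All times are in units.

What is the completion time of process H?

22

Gantt: | B 0-4 | A 4-11 | E 11-13 | G 13-19 | H 19-22 | D 22-31 | F 31-40 | C 40-51 |
Completion: A=11  B=4  C=51  D=31  E=13  F=40  G=19  H=22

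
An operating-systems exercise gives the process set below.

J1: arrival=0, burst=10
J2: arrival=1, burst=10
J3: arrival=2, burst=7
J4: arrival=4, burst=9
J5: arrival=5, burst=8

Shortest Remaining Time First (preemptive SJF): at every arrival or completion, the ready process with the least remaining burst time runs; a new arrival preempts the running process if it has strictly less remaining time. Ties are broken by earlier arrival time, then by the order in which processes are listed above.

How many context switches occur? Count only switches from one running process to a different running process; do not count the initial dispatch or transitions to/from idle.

Gantt: | J1 0-2 | J3 2-9 | J1 9-17 | J5 17-25 | J4 25-34 | J2 34-44 |
Completion: J1=17  J2=44  J3=9  J4=34  J5=25
Turnaround (C−A): J1=17  J2=43  J3=7  J4=30  J5=20

5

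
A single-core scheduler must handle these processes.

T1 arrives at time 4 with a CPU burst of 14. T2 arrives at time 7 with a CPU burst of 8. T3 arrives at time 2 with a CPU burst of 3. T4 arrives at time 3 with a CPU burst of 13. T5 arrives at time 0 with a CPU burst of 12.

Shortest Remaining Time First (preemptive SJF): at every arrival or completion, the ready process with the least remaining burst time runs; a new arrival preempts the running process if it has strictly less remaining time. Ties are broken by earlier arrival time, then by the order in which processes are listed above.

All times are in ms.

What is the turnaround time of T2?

Schedule: | T5 0-2 | T3 2-5 | T5 5-15 | T2 15-23 | T4 23-36 | T1 36-50 |
Completion: T1=50  T2=23  T3=5  T4=36  T5=15
Turnaround (C−A): T1=46  T2=16  T3=3  T4=33  T5=15
Turnaround(T2) = completion − arrival = 23 − 7 = 16

16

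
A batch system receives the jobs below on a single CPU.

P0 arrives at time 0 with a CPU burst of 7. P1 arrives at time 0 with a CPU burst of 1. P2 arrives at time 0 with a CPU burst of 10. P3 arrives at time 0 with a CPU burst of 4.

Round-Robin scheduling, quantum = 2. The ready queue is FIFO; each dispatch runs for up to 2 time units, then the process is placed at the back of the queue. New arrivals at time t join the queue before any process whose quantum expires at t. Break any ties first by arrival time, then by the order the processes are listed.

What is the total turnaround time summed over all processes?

Gantt: | P0 0-2 | P1 2-3 | P2 3-5 | P3 5-7 | P0 7-9 | P2 9-11 | P3 11-13 | P0 13-15 | P2 15-17 | P0 17-18 | P2 18-22 |
Completion: P0=18  P1=3  P2=22  P3=13
Turnaround (C−A): P0=18  P1=3  P2=22  P3=13
Turnaround = completion − arrival: P0=18, P1=3, P2=22, P3=13
Total turnaround = 18 + 3 + 22 + 13 = 56

56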